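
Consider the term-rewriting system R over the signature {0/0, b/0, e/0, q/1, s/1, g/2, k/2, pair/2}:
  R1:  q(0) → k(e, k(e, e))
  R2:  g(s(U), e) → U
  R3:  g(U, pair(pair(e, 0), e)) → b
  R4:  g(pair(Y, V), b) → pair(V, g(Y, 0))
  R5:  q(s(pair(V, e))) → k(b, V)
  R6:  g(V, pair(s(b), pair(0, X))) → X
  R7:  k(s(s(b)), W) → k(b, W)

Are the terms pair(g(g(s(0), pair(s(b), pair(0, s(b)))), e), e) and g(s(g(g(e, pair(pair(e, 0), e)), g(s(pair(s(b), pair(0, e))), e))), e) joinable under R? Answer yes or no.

Reduce t₁ = pair(g(g(s(0), pair(s(b), pair(0, s(b)))), e), e):
1. pair(g(g(s(0), pair(s(b), pair(0, s(b)))), e), e)  →  pair(g(s(b), e), e)   [R6 at 1.1]
2. pair(g(s(b), e), e)  →  pair(b, e)   [R2 at 1]

Reduce t₂ = g(s(g(g(e, pair(pair(e, 0), e)), g(s(pair(s(b), pair(0, e))), e))), e):
1. g(s(g(g(e, pair(pair(e, 0), e)), g(s(pair(s(b), pair(0, e))), e))), e)  →  g(g(e, pair(pair(e, 0), e)), g(s(pair(s(b), pair(0, e))), e))   [R2 at ε]
2. g(g(e, pair(pair(e, 0), e)), g(s(pair(s(b), pair(0, e))), e))  →  g(b, g(s(pair(s(b), pair(0, e))), e))   [R3 at 1]
3. g(b, g(s(pair(s(b), pair(0, e))), e))  →  g(b, pair(s(b), pair(0, e)))   [R2 at 2]
4. g(b, pair(s(b), pair(0, e)))  →  e   [R6 at ε]

no — NF(t₁) = pair(b, e), NF(t₂) = e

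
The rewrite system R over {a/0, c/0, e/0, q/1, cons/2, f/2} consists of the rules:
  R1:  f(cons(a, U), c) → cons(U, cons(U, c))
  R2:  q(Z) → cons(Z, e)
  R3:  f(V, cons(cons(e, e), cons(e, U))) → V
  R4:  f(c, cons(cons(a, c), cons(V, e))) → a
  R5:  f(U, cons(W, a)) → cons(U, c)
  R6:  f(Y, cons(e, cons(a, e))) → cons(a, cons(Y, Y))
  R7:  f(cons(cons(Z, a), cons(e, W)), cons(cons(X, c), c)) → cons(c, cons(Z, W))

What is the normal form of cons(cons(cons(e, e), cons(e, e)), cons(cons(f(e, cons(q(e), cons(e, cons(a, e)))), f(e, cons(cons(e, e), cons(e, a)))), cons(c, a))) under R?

cons(cons(cons(e, e), cons(e, e)), cons(cons(e, e), cons(c, a)))

1. cons(cons(cons(e, e), cons(e, e)), cons(cons(f(e, cons(q(e), cons(e, cons(a, e)))), f(e, cons(cons(e, e), cons(e, a)))), cons(c, a)))  →  cons(cons(cons(e, e), cons(e, e)), cons(cons(f(e, cons(cons(e, e), cons(e, cons(a, e)))), f(e, cons(cons(e, e), cons(e, a)))), cons(c, a)))   [R2 at 2.1.1.2.1]
2. cons(cons(cons(e, e), cons(e, e)), cons(cons(f(e, cons(cons(e, e), cons(e, cons(a, e)))), f(e, cons(cons(e, e), cons(e, a)))), cons(c, a)))  →  cons(cons(cons(e, e), cons(e, e)), cons(cons(e, f(e, cons(cons(e, e), cons(e, a)))), cons(c, a)))   [R3 at 2.1.1]
3. cons(cons(cons(e, e), cons(e, e)), cons(cons(e, f(e, cons(cons(e, e), cons(e, a)))), cons(c, a)))  →  cons(cons(cons(e, e), cons(e, e)), cons(cons(e, e), cons(c, a)))   [R3 at 2.1.2]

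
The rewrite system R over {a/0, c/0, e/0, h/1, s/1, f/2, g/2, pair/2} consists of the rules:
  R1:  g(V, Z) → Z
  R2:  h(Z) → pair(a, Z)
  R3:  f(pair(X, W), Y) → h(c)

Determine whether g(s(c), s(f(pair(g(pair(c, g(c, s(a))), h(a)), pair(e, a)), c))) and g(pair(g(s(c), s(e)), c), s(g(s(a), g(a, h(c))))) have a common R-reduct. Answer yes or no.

yes — NF(t₁) = s(pair(a, c)), NF(t₂) = s(pair(a, c))

Reduce t₁ = g(s(c), s(f(pair(g(pair(c, g(c, s(a))), h(a)), pair(e, a)), c))):
1. g(s(c), s(f(pair(g(pair(c, g(c, s(a))), h(a)), pair(e, a)), c)))  →  s(f(pair(g(pair(c, g(c, s(a))), h(a)), pair(e, a)), c))   [R1 at ε]
2. s(f(pair(g(pair(c, g(c, s(a))), h(a)), pair(e, a)), c))  →  s(h(c))   [R3 at 1]
3. s(h(c))  →  s(pair(a, c))   [R2 at 1]

Reduce t₂ = g(pair(g(s(c), s(e)), c), s(g(s(a), g(a, h(c))))):
1. g(pair(g(s(c), s(e)), c), s(g(s(a), g(a, h(c)))))  →  s(g(s(a), g(a, h(c))))   [R1 at ε]
2. s(g(s(a), g(a, h(c))))  →  s(g(a, h(c)))   [R1 at 1]
3. s(g(a, h(c)))  →  s(h(c))   [R1 at 1]
4. s(h(c))  →  s(pair(a, c))   [R2 at 1]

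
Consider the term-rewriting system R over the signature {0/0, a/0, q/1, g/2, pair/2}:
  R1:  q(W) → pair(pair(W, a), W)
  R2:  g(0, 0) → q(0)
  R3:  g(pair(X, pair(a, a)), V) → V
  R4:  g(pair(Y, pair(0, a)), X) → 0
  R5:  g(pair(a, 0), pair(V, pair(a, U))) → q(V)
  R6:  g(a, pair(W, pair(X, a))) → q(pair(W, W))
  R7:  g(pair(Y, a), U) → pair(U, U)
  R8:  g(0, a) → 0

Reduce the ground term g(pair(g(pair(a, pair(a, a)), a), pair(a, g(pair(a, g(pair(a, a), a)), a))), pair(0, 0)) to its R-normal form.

pair(0, 0)

1. g(pair(g(pair(a, pair(a, a)), a), pair(a, g(pair(a, g(pair(a, a), a)), a))), pair(0, 0))  →  g(pair(a, pair(a, g(pair(a, g(pair(a, a), a)), a))), pair(0, 0))   [R3 at 1.1]
2. g(pair(a, pair(a, g(pair(a, g(pair(a, a), a)), a))), pair(0, 0))  →  g(pair(a, pair(a, g(pair(a, pair(a, a)), a))), pair(0, 0))   [R7 at 1.2.2.1.2]
3. g(pair(a, pair(a, g(pair(a, pair(a, a)), a))), pair(0, 0))  →  g(pair(a, pair(a, a)), pair(0, 0))   [R3 at 1.2.2]
4. g(pair(a, pair(a, a)), pair(0, 0))  →  pair(0, 0)   [R3 at ε]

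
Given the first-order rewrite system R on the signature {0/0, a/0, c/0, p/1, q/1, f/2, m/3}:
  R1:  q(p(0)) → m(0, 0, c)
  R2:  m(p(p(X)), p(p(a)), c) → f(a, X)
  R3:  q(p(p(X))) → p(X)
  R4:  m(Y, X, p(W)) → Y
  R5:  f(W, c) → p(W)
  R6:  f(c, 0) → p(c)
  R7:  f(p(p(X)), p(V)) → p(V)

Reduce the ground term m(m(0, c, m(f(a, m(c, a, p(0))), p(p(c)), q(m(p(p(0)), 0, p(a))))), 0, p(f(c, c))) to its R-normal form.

0

1. m(m(0, c, m(f(a, m(c, a, p(0))), p(p(c)), q(m(p(p(0)), 0, p(a))))), 0, p(f(c, c)))  →  m(0, c, m(f(a, m(c, a, p(0))), p(p(c)), q(m(p(p(0)), 0, p(a)))))   [R4 at ε]
2. m(0, c, m(f(a, m(c, a, p(0))), p(p(c)), q(m(p(p(0)), 0, p(a)))))  →  m(0, c, m(f(a, c), p(p(c)), q(m(p(p(0)), 0, p(a)))))   [R4 at 3.1.2]
3. m(0, c, m(f(a, c), p(p(c)), q(m(p(p(0)), 0, p(a)))))  →  m(0, c, m(p(a), p(p(c)), q(m(p(p(0)), 0, p(a)))))   [R5 at 3.1]
4. m(0, c, m(p(a), p(p(c)), q(m(p(p(0)), 0, p(a)))))  →  m(0, c, m(p(a), p(p(c)), q(p(p(0)))))   [R4 at 3.3.1]
5. m(0, c, m(p(a), p(p(c)), q(p(p(0)))))  →  m(0, c, m(p(a), p(p(c)), p(0)))   [R3 at 3.3]
6. m(0, c, m(p(a), p(p(c)), p(0)))  →  m(0, c, p(a))   [R4 at 3]
7. m(0, c, p(a))  →  0   [R4 at ε]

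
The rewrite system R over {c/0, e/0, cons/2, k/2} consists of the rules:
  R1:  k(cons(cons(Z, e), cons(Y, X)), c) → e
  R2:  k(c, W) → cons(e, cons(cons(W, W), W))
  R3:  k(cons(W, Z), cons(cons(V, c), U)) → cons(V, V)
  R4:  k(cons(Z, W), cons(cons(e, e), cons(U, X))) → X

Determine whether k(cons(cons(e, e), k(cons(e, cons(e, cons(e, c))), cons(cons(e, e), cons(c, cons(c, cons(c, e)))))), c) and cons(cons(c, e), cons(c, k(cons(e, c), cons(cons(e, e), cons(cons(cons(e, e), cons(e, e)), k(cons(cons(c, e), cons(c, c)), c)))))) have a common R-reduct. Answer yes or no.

no — NF(t₁) = e, NF(t₂) = cons(cons(c, e), cons(c, e))

Reduce t₁ = k(cons(cons(e, e), k(cons(e, cons(e, cons(e, c))), cons(cons(e, e), cons(c, cons(c, cons(c, e)))))), c):
1. k(cons(cons(e, e), k(cons(e, cons(e, cons(e, c))), cons(cons(e, e), cons(c, cons(c, cons(c, e)))))), c)  →  k(cons(cons(e, e), cons(c, cons(c, e))), c)   [R4 at 1.2]
2. k(cons(cons(e, e), cons(c, cons(c, e))), c)  →  e   [R1 at ε]

Reduce t₂ = cons(cons(c, e), cons(c, k(cons(e, c), cons(cons(e, e), cons(cons(cons(e, e), cons(e, e)), k(cons(cons(c, e), cons(c, c)), c)))))):
1. cons(cons(c, e), cons(c, k(cons(e, c), cons(cons(e, e), cons(cons(cons(e, e), cons(e, e)), k(cons(cons(c, e), cons(c, c)), c))))))  →  cons(cons(c, e), cons(c, k(cons(cons(c, e), cons(c, c)), c)))   [R4 at 2.2]
2. cons(cons(c, e), cons(c, k(cons(cons(c, e), cons(c, c)), c)))  →  cons(cons(c, e), cons(c, e))   [R1 at 2.2]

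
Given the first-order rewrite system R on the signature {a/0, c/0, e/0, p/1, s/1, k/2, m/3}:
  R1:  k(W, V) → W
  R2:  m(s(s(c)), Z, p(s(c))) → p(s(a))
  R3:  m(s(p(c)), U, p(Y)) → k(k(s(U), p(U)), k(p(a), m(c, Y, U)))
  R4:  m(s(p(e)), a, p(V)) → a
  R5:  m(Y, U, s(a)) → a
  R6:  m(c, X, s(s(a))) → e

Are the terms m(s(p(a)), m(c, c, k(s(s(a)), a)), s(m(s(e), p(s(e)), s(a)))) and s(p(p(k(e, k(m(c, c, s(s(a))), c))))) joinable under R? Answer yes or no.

Reduce t₁ = m(s(p(a)), m(c, c, k(s(s(a)), a)), s(m(s(e), p(s(e)), s(a)))):
1. m(s(p(a)), m(c, c, k(s(s(a)), a)), s(m(s(e), p(s(e)), s(a))))  →  m(s(p(a)), m(c, c, s(s(a))), s(m(s(e), p(s(e)), s(a))))   [R1 at 2.3]
2. m(s(p(a)), m(c, c, s(s(a))), s(m(s(e), p(s(e)), s(a))))  →  m(s(p(a)), e, s(m(s(e), p(s(e)), s(a))))   [R6 at 2]
3. m(s(p(a)), e, s(m(s(e), p(s(e)), s(a))))  →  m(s(p(a)), e, s(a))   [R5 at 3.1]
4. m(s(p(a)), e, s(a))  →  a   [R5 at ε]

Reduce t₂ = s(p(p(k(e, k(m(c, c, s(s(a))), c))))):
1. s(p(p(k(e, k(m(c, c, s(s(a))), c)))))  →  s(p(p(e)))   [R1 at 1.1.1]

no — NF(t₁) = a, NF(t₂) = s(p(p(e)))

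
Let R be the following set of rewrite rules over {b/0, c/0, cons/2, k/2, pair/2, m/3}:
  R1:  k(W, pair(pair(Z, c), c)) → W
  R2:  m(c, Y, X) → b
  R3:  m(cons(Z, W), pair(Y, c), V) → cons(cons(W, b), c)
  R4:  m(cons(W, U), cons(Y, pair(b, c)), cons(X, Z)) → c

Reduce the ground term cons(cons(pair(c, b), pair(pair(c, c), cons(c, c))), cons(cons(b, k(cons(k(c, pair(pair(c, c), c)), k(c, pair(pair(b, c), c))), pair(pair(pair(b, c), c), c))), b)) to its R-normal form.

cons(cons(pair(c, b), pair(pair(c, c), cons(c, c))), cons(cons(b, cons(c, c)), b))

1. cons(cons(pair(c, b), pair(pair(c, c), cons(c, c))), cons(cons(b, k(cons(k(c, pair(pair(c, c), c)), k(c, pair(pair(b, c), c))), pair(pair(pair(b, c), c), c))), b))  →  cons(cons(pair(c, b), pair(pair(c, c), cons(c, c))), cons(cons(b, cons(k(c, pair(pair(c, c), c)), k(c, pair(pair(b, c), c)))), b))   [R1 at 2.1.2]
2. cons(cons(pair(c, b), pair(pair(c, c), cons(c, c))), cons(cons(b, cons(k(c, pair(pair(c, c), c)), k(c, pair(pair(b, c), c)))), b))  →  cons(cons(pair(c, b), pair(pair(c, c), cons(c, c))), cons(cons(b, cons(c, k(c, pair(pair(b, c), c)))), b))   [R1 at 2.1.2.1]
3. cons(cons(pair(c, b), pair(pair(c, c), cons(c, c))), cons(cons(b, cons(c, k(c, pair(pair(b, c), c)))), b))  →  cons(cons(pair(c, b), pair(pair(c, c), cons(c, c))), cons(cons(b, cons(c, c)), b))   [R1 at 2.1.2.2]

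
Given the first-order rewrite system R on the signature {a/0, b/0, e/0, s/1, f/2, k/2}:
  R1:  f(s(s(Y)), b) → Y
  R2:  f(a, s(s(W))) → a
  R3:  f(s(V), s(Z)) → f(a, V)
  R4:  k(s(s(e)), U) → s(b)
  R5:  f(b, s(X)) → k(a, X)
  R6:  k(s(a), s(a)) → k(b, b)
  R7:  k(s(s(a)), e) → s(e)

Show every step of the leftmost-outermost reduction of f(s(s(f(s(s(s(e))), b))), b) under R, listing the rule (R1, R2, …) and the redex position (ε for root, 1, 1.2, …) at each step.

s(e)

1. f(s(s(f(s(s(s(e))), b))), b)  →  f(s(s(s(e))), b)   [R1 at ε]
2. f(s(s(s(e))), b)  →  s(e)   [R1 at ε]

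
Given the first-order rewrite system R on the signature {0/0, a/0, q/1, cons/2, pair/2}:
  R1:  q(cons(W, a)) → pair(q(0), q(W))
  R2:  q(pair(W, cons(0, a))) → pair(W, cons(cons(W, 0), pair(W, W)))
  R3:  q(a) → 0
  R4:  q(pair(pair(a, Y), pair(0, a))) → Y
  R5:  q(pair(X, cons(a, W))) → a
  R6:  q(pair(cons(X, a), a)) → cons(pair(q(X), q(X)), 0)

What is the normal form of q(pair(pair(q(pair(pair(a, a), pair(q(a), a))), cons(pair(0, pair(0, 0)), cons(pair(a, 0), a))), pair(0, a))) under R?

1. q(pair(pair(q(pair(pair(a, a), pair(q(a), a))), cons(pair(0, pair(0, 0)), cons(pair(a, 0), a))), pair(0, a)))  →  q(pair(pair(q(pair(pair(a, a), pair(0, a))), cons(pair(0, pair(0, 0)), cons(pair(a, 0), a))), pair(0, a)))   [R3 at 1.1.1.1.2.1]
2. q(pair(pair(q(pair(pair(a, a), pair(0, a))), cons(pair(0, pair(0, 0)), cons(pair(a, 0), a))), pair(0, a)))  →  q(pair(pair(a, cons(pair(0, pair(0, 0)), cons(pair(a, 0), a))), pair(0, a)))   [R4 at 1.1.1]
3. q(pair(pair(a, cons(pair(0, pair(0, 0)), cons(pair(a, 0), a))), pair(0, a)))  →  cons(pair(0, pair(0, 0)), cons(pair(a, 0), a))   [R4 at ε]

cons(pair(0, pair(0, 0)), cons(pair(a, 0), a))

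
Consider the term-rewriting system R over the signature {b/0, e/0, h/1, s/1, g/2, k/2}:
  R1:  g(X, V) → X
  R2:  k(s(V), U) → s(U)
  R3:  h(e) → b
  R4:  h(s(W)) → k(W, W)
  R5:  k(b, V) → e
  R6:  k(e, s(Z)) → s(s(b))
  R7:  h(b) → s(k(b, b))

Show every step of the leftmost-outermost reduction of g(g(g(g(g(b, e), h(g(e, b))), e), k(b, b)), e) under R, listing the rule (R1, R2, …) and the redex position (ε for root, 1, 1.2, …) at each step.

b

1. g(g(g(g(g(b, e), h(g(e, b))), e), k(b, b)), e)  →  g(g(g(g(b, e), h(g(e, b))), e), k(b, b))   [R1 at ε]
2. g(g(g(g(b, e), h(g(e, b))), e), k(b, b))  →  g(g(g(b, e), h(g(e, b))), e)   [R1 at ε]
3. g(g(g(b, e), h(g(e, b))), e)  →  g(g(b, e), h(g(e, b)))   [R1 at ε]
4. g(g(b, e), h(g(e, b)))  →  g(b, e)   [R1 at ε]
5. g(b, e)  →  b   [R1 at ε]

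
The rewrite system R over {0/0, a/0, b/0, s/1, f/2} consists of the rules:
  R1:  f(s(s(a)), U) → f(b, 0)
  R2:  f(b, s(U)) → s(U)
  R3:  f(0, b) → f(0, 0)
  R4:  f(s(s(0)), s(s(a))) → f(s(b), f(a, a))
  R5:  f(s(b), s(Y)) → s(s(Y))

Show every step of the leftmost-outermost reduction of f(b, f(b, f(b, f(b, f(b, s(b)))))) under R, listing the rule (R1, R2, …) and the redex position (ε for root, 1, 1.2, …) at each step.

s(b)

1. f(b, f(b, f(b, f(b, f(b, s(b))))))  →  f(b, f(b, f(b, f(b, s(b)))))   [R2 at 2.2.2.2]
2. f(b, f(b, f(b, f(b, s(b)))))  →  f(b, f(b, f(b, s(b))))   [R2 at 2.2.2]
3. f(b, f(b, f(b, s(b))))  →  f(b, f(b, s(b)))   [R2 at 2.2]
4. f(b, f(b, s(b)))  →  f(b, s(b))   [R2 at 2]
5. f(b, s(b))  →  s(b)   [R2 at ε]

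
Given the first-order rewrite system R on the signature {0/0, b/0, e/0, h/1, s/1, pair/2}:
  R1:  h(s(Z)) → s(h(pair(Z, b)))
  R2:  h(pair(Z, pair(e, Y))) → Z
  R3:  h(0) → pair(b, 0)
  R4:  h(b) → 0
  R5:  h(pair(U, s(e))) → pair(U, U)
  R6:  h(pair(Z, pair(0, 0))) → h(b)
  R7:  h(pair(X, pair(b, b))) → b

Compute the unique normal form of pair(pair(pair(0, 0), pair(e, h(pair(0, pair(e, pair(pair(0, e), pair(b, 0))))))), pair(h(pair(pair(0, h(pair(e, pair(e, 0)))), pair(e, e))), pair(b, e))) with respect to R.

pair(pair(pair(0, 0), pair(e, 0)), pair(pair(0, e), pair(b, e)))

1. pair(pair(pair(0, 0), pair(e, h(pair(0, pair(e, pair(pair(0, e), pair(b, 0))))))), pair(h(pair(pair(0, h(pair(e, pair(e, 0)))), pair(e, e))), pair(b, e)))  →  pair(pair(pair(0, 0), pair(e, 0)), pair(h(pair(pair(0, h(pair(e, pair(e, 0)))), pair(e, e))), pair(b, e)))   [R2 at 1.2.2]
2. pair(pair(pair(0, 0), pair(e, 0)), pair(h(pair(pair(0, h(pair(e, pair(e, 0)))), pair(e, e))), pair(b, e)))  →  pair(pair(pair(0, 0), pair(e, 0)), pair(pair(0, h(pair(e, pair(e, 0)))), pair(b, e)))   [R2 at 2.1]
3. pair(pair(pair(0, 0), pair(e, 0)), pair(pair(0, h(pair(e, pair(e, 0)))), pair(b, e)))  →  pair(pair(pair(0, 0), pair(e, 0)), pair(pair(0, e), pair(b, e)))   [R2 at 2.1.2]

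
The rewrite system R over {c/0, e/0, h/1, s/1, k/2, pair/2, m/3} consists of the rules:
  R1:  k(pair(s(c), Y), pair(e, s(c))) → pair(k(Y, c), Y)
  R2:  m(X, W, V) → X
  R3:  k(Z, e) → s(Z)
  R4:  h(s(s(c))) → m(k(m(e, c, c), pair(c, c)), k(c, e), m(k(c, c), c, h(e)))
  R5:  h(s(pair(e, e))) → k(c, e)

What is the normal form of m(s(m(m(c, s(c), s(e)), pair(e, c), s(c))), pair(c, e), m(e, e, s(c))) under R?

s(c)

1. m(s(m(m(c, s(c), s(e)), pair(e, c), s(c))), pair(c, e), m(e, e, s(c)))  →  s(m(m(c, s(c), s(e)), pair(e, c), s(c)))   [R2 at ε]
2. s(m(m(c, s(c), s(e)), pair(e, c), s(c)))  →  s(m(c, s(c), s(e)))   [R2 at 1]
3. s(m(c, s(c), s(e)))  →  s(c)   [R2 at 1]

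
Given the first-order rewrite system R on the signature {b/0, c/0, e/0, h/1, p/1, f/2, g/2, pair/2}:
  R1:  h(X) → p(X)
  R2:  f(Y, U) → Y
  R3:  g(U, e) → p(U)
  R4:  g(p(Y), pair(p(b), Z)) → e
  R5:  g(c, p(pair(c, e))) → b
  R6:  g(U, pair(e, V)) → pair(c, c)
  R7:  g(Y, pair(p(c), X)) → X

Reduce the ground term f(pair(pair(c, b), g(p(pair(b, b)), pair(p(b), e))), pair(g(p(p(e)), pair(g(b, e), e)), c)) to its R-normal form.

pair(pair(c, b), e)

1. f(pair(pair(c, b), g(p(pair(b, b)), pair(p(b), e))), pair(g(p(p(e)), pair(g(b, e), e)), c))  →  pair(pair(c, b), g(p(pair(b, b)), pair(p(b), e)))   [R2 at ε]
2. pair(pair(c, b), g(p(pair(b, b)), pair(p(b), e)))  →  pair(pair(c, b), e)   [R4 at 2]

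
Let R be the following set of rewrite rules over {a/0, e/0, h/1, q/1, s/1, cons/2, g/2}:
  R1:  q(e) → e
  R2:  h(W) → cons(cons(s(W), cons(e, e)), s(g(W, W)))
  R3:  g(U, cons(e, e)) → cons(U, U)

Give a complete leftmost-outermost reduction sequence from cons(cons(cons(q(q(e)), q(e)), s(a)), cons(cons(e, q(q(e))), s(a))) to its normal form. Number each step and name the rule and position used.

cons(cons(cons(e, e), s(a)), cons(cons(e, e), s(a)))

1. cons(cons(cons(q(q(e)), q(e)), s(a)), cons(cons(e, q(q(e))), s(a)))  →  cons(cons(cons(q(e), q(e)), s(a)), cons(cons(e, q(q(e))), s(a)))   [R1 at 1.1.1.1]
2. cons(cons(cons(q(e), q(e)), s(a)), cons(cons(e, q(q(e))), s(a)))  →  cons(cons(cons(e, q(e)), s(a)), cons(cons(e, q(q(e))), s(a)))   [R1 at 1.1.1]
3. cons(cons(cons(e, q(e)), s(a)), cons(cons(e, q(q(e))), s(a)))  →  cons(cons(cons(e, e), s(a)), cons(cons(e, q(q(e))), s(a)))   [R1 at 1.1.2]
4. cons(cons(cons(e, e), s(a)), cons(cons(e, q(q(e))), s(a)))  →  cons(cons(cons(e, e), s(a)), cons(cons(e, q(e)), s(a)))   [R1 at 2.1.2.1]
5. cons(cons(cons(e, e), s(a)), cons(cons(e, q(e)), s(a)))  →  cons(cons(cons(e, e), s(a)), cons(cons(e, e), s(a)))   [R1 at 2.1.2]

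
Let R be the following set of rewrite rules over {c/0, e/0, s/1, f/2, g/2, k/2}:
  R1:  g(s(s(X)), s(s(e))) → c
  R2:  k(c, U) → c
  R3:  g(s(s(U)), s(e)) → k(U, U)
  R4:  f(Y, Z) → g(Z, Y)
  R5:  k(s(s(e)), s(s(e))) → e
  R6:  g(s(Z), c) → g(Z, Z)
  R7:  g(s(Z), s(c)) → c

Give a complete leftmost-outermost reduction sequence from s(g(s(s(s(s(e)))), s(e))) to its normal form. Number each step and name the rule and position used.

s(e)

1. s(g(s(s(s(s(e)))), s(e)))  →  s(k(s(s(e)), s(s(e))))   [R3 at 1]
2. s(k(s(s(e)), s(s(e))))  →  s(e)   [R5 at 1]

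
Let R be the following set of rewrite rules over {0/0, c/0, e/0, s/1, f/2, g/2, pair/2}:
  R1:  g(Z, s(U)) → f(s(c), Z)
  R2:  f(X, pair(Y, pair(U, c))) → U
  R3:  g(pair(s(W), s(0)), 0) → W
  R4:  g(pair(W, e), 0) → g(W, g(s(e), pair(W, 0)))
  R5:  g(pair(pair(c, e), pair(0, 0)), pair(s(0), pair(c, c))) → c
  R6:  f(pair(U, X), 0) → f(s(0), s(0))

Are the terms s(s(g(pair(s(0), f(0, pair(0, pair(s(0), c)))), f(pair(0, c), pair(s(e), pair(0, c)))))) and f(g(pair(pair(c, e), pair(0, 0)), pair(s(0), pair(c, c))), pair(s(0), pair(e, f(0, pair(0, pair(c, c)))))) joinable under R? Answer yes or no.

Reduce t₁ = s(s(g(pair(s(0), f(0, pair(0, pair(s(0), c)))), f(pair(0, c), pair(s(e), pair(0, c)))))):
1. s(s(g(pair(s(0), f(0, pair(0, pair(s(0), c)))), f(pair(0, c), pair(s(e), pair(0, c))))))  →  s(s(g(pair(s(0), s(0)), f(pair(0, c), pair(s(e), pair(0, c))))))   [R2 at 1.1.1.2]
2. s(s(g(pair(s(0), s(0)), f(pair(0, c), pair(s(e), pair(0, c))))))  →  s(s(g(pair(s(0), s(0)), 0)))   [R2 at 1.1.2]
3. s(s(g(pair(s(0), s(0)), 0)))  →  s(s(0))   [R3 at 1.1]

Reduce t₂ = f(g(pair(pair(c, e), pair(0, 0)), pair(s(0), pair(c, c))), pair(s(0), pair(e, f(0, pair(0, pair(c, c)))))):
1. f(g(pair(pair(c, e), pair(0, 0)), pair(s(0), pair(c, c))), pair(s(0), pair(e, f(0, pair(0, pair(c, c))))))  →  f(c, pair(s(0), pair(e, f(0, pair(0, pair(c, c))))))   [R5 at 1]
2. f(c, pair(s(0), pair(e, f(0, pair(0, pair(c, c))))))  →  f(c, pair(s(0), pair(e, c)))   [R2 at 2.2.2]
3. f(c, pair(s(0), pair(e, c)))  →  e   [R2 at ε]

no — NF(t₁) = s(s(0)), NF(t₂) = e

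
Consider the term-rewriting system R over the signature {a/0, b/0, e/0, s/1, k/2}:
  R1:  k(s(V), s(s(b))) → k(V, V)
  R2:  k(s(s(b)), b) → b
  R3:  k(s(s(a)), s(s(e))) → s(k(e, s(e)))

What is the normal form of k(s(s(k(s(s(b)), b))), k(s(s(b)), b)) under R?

b

1. k(s(s(k(s(s(b)), b))), k(s(s(b)), b))  →  k(s(s(b)), k(s(s(b)), b))   [R2 at 1.1.1]
2. k(s(s(b)), k(s(s(b)), b))  →  k(s(s(b)), b)   [R2 at 2]
3. k(s(s(b)), b)  →  b   [R2 at ε]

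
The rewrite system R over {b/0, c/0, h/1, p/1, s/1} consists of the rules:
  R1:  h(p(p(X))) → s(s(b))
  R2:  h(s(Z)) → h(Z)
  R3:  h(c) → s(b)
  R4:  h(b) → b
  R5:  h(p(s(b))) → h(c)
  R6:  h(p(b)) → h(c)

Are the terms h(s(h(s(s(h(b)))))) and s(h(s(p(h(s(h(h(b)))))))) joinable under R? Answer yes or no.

Reduce t₁ = h(s(h(s(s(h(b)))))):
1. h(s(h(s(s(h(b))))))  →  h(h(s(s(h(b)))))   [R2 at ε]
2. h(h(s(s(h(b)))))  →  h(h(s(h(b))))   [R2 at 1]
3. h(h(s(h(b))))  →  h(h(h(b)))   [R2 at 1]
4. h(h(h(b)))  →  h(h(b))   [R4 at 1.1]
5. h(h(b))  →  h(b)   [R4 at 1]
6. h(b)  →  b   [R4 at ε]

Reduce t₂ = s(h(s(p(h(s(h(h(b)))))))):
1. s(h(s(p(h(s(h(h(b))))))))  →  s(h(p(h(s(h(h(b)))))))   [R2 at 1]
2. s(h(p(h(s(h(h(b)))))))  →  s(h(p(h(h(h(b))))))   [R2 at 1.1.1]
3. s(h(p(h(h(h(b))))))  →  s(h(p(h(h(b)))))   [R4 at 1.1.1.1.1]
4. s(h(p(h(h(b)))))  →  s(h(p(h(b))))   [R4 at 1.1.1.1]
5. s(h(p(h(b))))  →  s(h(p(b)))   [R4 at 1.1.1]
6. s(h(p(b)))  →  s(h(c))   [R6 at 1]
7. s(h(c))  →  s(s(b))   [R3 at 1]

no — NF(t₁) = b, NF(t₂) = s(s(b))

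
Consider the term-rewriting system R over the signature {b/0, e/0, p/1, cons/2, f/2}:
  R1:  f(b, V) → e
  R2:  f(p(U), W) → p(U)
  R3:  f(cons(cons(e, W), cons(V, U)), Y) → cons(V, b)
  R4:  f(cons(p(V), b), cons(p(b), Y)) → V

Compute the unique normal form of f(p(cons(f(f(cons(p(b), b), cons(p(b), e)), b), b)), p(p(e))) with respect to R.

p(cons(e, b))

1. f(p(cons(f(f(cons(p(b), b), cons(p(b), e)), b), b)), p(p(e)))  →  p(cons(f(f(cons(p(b), b), cons(p(b), e)), b), b))   [R2 at ε]
2. p(cons(f(f(cons(p(b), b), cons(p(b), e)), b), b))  →  p(cons(f(b, b), b))   [R4 at 1.1.1]
3. p(cons(f(b, b), b))  →  p(cons(e, b))   [R1 at 1.1]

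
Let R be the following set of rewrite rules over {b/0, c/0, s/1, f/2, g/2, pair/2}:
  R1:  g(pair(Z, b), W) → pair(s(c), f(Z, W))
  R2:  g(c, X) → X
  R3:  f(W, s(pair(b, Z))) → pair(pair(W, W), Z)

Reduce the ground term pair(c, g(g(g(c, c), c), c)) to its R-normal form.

1. pair(c, g(g(g(c, c), c), c))  →  pair(c, g(g(c, c), c))   [R2 at 2.1.1]
2. pair(c, g(g(c, c), c))  →  pair(c, g(c, c))   [R2 at 2.1]
3. pair(c, g(c, c))  →  pair(c, c)   [R2 at 2]

pair(c, c)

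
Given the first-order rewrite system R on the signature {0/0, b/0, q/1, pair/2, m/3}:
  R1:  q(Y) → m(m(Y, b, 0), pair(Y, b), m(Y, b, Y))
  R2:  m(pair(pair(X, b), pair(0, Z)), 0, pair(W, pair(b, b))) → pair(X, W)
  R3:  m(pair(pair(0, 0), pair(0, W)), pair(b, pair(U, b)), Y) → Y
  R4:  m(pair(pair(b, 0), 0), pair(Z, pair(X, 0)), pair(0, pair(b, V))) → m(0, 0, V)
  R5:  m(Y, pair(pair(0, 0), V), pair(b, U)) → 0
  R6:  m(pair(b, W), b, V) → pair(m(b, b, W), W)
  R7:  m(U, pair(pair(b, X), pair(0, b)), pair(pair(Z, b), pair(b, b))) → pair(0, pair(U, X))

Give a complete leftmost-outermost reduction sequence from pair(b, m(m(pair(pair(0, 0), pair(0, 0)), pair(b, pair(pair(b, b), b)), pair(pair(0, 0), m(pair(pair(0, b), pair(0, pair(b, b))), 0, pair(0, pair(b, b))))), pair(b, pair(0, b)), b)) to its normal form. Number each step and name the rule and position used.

1. pair(b, m(m(pair(pair(0, 0), pair(0, 0)), pair(b, pair(pair(b, b), b)), pair(pair(0, 0), m(pair(pair(0, b), pair(0, pair(b, b))), 0, pair(0, pair(b, b))))), pair(b, pair(0, b)), b))  →  pair(b, m(pair(pair(0, 0), m(pair(pair(0, b), pair(0, pair(b, b))), 0, pair(0, pair(b, b)))), pair(b, pair(0, b)), b))   [R3 at 2.1]
2. pair(b, m(pair(pair(0, 0), m(pair(pair(0, b), pair(0, pair(b, b))), 0, pair(0, pair(b, b)))), pair(b, pair(0, b)), b))  →  pair(b, m(pair(pair(0, 0), pair(0, 0)), pair(b, pair(0, b)), b))   [R2 at 2.1.2]
3. pair(b, m(pair(pair(0, 0), pair(0, 0)), pair(b, pair(0, b)), b))  →  pair(b, b)   [R3 at 2]

pair(b, b)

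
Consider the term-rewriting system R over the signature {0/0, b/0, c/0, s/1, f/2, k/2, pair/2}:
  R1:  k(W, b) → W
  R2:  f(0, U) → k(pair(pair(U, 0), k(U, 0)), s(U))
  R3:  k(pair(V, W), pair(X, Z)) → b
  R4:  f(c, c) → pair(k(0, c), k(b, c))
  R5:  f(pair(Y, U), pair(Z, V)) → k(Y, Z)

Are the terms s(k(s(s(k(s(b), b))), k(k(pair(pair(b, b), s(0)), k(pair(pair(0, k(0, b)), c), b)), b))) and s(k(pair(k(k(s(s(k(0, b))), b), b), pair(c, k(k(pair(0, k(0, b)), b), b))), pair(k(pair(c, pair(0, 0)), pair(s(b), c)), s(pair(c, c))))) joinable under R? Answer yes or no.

no — NF(t₁) = s(s(s(s(b)))), NF(t₂) = s(b)

Reduce t₁ = s(k(s(s(k(s(b), b))), k(k(pair(pair(b, b), s(0)), k(pair(pair(0, k(0, b)), c), b)), b))):
1. s(k(s(s(k(s(b), b))), k(k(pair(pair(b, b), s(0)), k(pair(pair(0, k(0, b)), c), b)), b)))  →  s(k(s(s(s(b))), k(k(pair(pair(b, b), s(0)), k(pair(pair(0, k(0, b)), c), b)), b)))   [R1 at 1.1.1.1]
2. s(k(s(s(s(b))), k(k(pair(pair(b, b), s(0)), k(pair(pair(0, k(0, b)), c), b)), b)))  →  s(k(s(s(s(b))), k(pair(pair(b, b), s(0)), k(pair(pair(0, k(0, b)), c), b))))   [R1 at 1.2]
3. s(k(s(s(s(b))), k(pair(pair(b, b), s(0)), k(pair(pair(0, k(0, b)), c), b))))  →  s(k(s(s(s(b))), k(pair(pair(b, b), s(0)), pair(pair(0, k(0, b)), c))))   [R1 at 1.2.2]
4. s(k(s(s(s(b))), k(pair(pair(b, b), s(0)), pair(pair(0, k(0, b)), c))))  →  s(k(s(s(s(b))), b))   [R3 at 1.2]
5. s(k(s(s(s(b))), b))  →  s(s(s(s(b))))   [R1 at 1]

Reduce t₂ = s(k(pair(k(k(s(s(k(0, b))), b), b), pair(c, k(k(pair(0, k(0, b)), b), b))), pair(k(pair(c, pair(0, 0)), pair(s(b), c)), s(pair(c, c))))):
1. s(k(pair(k(k(s(s(k(0, b))), b), b), pair(c, k(k(pair(0, k(0, b)), b), b))), pair(k(pair(c, pair(0, 0)), pair(s(b), c)), s(pair(c, c)))))  →  s(b)   [R3 at 1]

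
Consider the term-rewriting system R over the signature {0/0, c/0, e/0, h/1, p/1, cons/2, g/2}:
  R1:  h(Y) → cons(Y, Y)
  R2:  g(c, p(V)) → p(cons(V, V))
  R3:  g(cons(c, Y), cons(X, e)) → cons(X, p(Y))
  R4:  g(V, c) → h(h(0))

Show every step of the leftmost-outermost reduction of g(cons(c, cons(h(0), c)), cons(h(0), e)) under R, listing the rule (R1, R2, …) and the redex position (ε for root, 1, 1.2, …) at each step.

1. g(cons(c, cons(h(0), c)), cons(h(0), e))  →  cons(h(0), p(cons(h(0), c)))   [R3 at ε]
2. cons(h(0), p(cons(h(0), c)))  →  cons(cons(0, 0), p(cons(h(0), c)))   [R1 at 1]
3. cons(cons(0, 0), p(cons(h(0), c)))  →  cons(cons(0, 0), p(cons(cons(0, 0), c)))   [R1 at 2.1.1]

cons(cons(0, 0), p(cons(cons(0, 0), c)))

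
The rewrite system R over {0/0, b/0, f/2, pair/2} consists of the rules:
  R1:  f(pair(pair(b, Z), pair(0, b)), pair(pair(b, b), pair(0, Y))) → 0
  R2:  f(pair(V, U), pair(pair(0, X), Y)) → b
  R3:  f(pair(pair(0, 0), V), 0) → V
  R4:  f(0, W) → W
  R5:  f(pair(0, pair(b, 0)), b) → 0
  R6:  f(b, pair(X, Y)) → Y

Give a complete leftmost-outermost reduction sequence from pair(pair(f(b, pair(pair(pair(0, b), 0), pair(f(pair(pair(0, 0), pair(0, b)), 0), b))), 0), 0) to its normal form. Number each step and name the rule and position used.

pair(pair(pair(pair(0, b), b), 0), 0)

1. pair(pair(f(b, pair(pair(pair(0, b), 0), pair(f(pair(pair(0, 0), pair(0, b)), 0), b))), 0), 0)  →  pair(pair(pair(f(pair(pair(0, 0), pair(0, b)), 0), b), 0), 0)   [R6 at 1.1]
2. pair(pair(pair(f(pair(pair(0, 0), pair(0, b)), 0), b), 0), 0)  →  pair(pair(pair(pair(0, b), b), 0), 0)   [R3 at 1.1.1]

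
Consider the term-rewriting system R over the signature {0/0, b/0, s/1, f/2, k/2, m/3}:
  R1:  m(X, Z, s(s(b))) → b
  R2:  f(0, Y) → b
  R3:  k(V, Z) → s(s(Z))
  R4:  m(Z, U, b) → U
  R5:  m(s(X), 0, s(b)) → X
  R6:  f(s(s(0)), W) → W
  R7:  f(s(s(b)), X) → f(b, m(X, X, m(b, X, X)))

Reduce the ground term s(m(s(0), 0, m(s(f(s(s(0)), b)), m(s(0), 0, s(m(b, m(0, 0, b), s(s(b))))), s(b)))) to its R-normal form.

1. s(m(s(0), 0, m(s(f(s(s(0)), b)), m(s(0), 0, s(m(b, m(0, 0, b), s(s(b))))), s(b))))  →  s(m(s(0), 0, m(s(b), m(s(0), 0, s(m(b, m(0, 0, b), s(s(b))))), s(b))))   [R6 at 1.3.1.1]
2. s(m(s(0), 0, m(s(b), m(s(0), 0, s(m(b, m(0, 0, b), s(s(b))))), s(b))))  →  s(m(s(0), 0, m(s(b), m(s(0), 0, s(b)), s(b))))   [R1 at 1.3.2.3.1]
3. s(m(s(0), 0, m(s(b), m(s(0), 0, s(b)), s(b))))  →  s(m(s(0), 0, m(s(b), 0, s(b))))   [R5 at 1.3.2]
4. s(m(s(0), 0, m(s(b), 0, s(b))))  →  s(m(s(0), 0, b))   [R5 at 1.3]
5. s(m(s(0), 0, b))  →  s(0)   [R4 at 1]

s(0)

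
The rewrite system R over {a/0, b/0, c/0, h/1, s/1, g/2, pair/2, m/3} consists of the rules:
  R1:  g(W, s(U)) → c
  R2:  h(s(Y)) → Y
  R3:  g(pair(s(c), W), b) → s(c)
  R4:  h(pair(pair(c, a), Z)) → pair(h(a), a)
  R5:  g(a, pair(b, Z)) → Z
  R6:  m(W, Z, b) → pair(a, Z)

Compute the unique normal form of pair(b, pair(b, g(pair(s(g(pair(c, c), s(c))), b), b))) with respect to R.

1. pair(b, pair(b, g(pair(s(g(pair(c, c), s(c))), b), b)))  →  pair(b, pair(b, g(pair(s(c), b), b)))   [R1 at 2.2.1.1.1]
2. pair(b, pair(b, g(pair(s(c), b), b)))  →  pair(b, pair(b, s(c)))   [R3 at 2.2]

pair(b, pair(b, s(c)))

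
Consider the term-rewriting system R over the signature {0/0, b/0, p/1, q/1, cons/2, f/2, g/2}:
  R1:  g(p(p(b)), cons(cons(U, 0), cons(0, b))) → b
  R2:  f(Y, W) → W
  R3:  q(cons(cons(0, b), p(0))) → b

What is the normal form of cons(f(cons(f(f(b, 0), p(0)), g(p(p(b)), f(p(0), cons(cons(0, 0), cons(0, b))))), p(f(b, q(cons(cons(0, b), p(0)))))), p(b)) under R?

1. cons(f(cons(f(f(b, 0), p(0)), g(p(p(b)), f(p(0), cons(cons(0, 0), cons(0, b))))), p(f(b, q(cons(cons(0, b), p(0)))))), p(b))  →  cons(p(f(b, q(cons(cons(0, b), p(0))))), p(b))   [R2 at 1]
2. cons(p(f(b, q(cons(cons(0, b), p(0))))), p(b))  →  cons(p(q(cons(cons(0, b), p(0)))), p(b))   [R2 at 1.1]
3. cons(p(q(cons(cons(0, b), p(0)))), p(b))  →  cons(p(b), p(b))   [R3 at 1.1]

cons(p(b), p(b))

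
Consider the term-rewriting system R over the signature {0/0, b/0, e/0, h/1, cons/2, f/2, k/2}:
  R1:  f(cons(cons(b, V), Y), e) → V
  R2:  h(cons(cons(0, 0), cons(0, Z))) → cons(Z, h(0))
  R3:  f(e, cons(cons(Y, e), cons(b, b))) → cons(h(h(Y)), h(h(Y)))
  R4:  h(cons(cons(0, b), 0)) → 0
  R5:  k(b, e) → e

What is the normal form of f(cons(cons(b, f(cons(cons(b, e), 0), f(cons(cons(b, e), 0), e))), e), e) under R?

e

1. f(cons(cons(b, f(cons(cons(b, e), 0), f(cons(cons(b, e), 0), e))), e), e)  →  f(cons(cons(b, e), 0), f(cons(cons(b, e), 0), e))   [R1 at ε]
2. f(cons(cons(b, e), 0), f(cons(cons(b, e), 0), e))  →  f(cons(cons(b, e), 0), e)   [R1 at 2]
3. f(cons(cons(b, e), 0), e)  →  e   [R1 at ε]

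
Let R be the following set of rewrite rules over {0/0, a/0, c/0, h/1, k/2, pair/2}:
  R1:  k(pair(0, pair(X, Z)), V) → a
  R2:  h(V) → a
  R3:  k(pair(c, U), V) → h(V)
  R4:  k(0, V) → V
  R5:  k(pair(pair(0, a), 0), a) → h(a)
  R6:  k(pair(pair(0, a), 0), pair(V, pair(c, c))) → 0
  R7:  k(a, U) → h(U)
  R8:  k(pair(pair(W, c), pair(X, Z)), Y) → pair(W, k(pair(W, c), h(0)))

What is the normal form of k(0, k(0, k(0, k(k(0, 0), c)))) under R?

1. k(0, k(0, k(0, k(k(0, 0), c))))  →  k(0, k(0, k(k(0, 0), c)))   [R4 at ε]
2. k(0, k(0, k(k(0, 0), c)))  →  k(0, k(k(0, 0), c))   [R4 at ε]
3. k(0, k(k(0, 0), c))  →  k(k(0, 0), c)   [R4 at ε]
4. k(k(0, 0), c)  →  k(0, c)   [R4 at 1]
5. k(0, c)  →  c   [R4 at ε]

c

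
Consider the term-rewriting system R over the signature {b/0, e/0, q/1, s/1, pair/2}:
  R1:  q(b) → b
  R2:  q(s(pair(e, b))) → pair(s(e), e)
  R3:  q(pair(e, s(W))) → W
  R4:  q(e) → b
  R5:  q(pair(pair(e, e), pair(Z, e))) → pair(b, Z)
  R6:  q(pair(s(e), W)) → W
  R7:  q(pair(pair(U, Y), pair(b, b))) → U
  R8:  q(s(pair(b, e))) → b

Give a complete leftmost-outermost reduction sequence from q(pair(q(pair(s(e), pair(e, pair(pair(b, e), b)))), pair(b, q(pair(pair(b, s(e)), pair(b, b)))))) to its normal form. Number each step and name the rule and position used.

1. q(pair(q(pair(s(e), pair(e, pair(pair(b, e), b)))), pair(b, q(pair(pair(b, s(e)), pair(b, b))))))  →  q(pair(pair(e, pair(pair(b, e), b)), pair(b, q(pair(pair(b, s(e)), pair(b, b))))))   [R6 at 1.1]
2. q(pair(pair(e, pair(pair(b, e), b)), pair(b, q(pair(pair(b, s(e)), pair(b, b))))))  →  q(pair(pair(e, pair(pair(b, e), b)), pair(b, b)))   [R7 at 1.2.2]
3. q(pair(pair(e, pair(pair(b, e), b)), pair(b, b)))  →  e   [R7 at ε]

e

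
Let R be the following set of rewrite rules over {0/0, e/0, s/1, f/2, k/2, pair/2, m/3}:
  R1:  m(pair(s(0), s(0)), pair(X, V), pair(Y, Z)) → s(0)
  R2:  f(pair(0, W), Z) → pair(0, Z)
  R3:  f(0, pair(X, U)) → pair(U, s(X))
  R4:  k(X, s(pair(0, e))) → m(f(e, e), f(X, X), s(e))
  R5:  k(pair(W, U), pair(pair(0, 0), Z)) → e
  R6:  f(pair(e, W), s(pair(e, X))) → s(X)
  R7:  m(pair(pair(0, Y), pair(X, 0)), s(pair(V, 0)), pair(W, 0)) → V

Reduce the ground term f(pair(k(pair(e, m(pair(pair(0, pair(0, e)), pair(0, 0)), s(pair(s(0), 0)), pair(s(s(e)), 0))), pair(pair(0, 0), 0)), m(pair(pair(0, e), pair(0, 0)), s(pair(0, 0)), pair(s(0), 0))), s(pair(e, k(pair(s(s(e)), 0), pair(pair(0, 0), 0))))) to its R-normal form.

1. f(pair(k(pair(e, m(pair(pair(0, pair(0, e)), pair(0, 0)), s(pair(s(0), 0)), pair(s(s(e)), 0))), pair(pair(0, 0), 0)), m(pair(pair(0, e), pair(0, 0)), s(pair(0, 0)), pair(s(0), 0))), s(pair(e, k(pair(s(s(e)), 0), pair(pair(0, 0), 0)))))  →  f(pair(e, m(pair(pair(0, e), pair(0, 0)), s(pair(0, 0)), pair(s(0), 0))), s(pair(e, k(pair(s(s(e)), 0), pair(pair(0, 0), 0)))))   [R5 at 1.1]
2. f(pair(e, m(pair(pair(0, e), pair(0, 0)), s(pair(0, 0)), pair(s(0), 0))), s(pair(e, k(pair(s(s(e)), 0), pair(pair(0, 0), 0)))))  →  s(k(pair(s(s(e)), 0), pair(pair(0, 0), 0)))   [R6 at ε]
3. s(k(pair(s(s(e)), 0), pair(pair(0, 0), 0)))  →  s(e)   [R5 at 1]

s(e)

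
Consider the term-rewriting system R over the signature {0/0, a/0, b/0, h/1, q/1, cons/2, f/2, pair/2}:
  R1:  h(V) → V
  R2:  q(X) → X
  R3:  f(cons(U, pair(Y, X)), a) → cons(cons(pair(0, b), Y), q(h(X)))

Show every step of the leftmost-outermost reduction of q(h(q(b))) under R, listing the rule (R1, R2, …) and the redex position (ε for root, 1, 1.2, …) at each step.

1. q(h(q(b)))  →  h(q(b))   [R2 at ε]
2. h(q(b))  →  q(b)   [R1 at ε]
3. q(b)  →  b   [R2 at ε]

b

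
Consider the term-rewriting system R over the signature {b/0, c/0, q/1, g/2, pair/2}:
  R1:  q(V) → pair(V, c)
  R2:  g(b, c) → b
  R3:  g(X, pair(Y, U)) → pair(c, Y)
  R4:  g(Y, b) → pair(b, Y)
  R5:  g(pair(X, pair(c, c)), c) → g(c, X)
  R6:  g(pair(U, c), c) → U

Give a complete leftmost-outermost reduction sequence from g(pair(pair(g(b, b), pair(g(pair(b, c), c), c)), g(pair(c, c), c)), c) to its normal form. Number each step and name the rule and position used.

1. g(pair(pair(g(b, b), pair(g(pair(b, c), c), c)), g(pair(c, c), c)), c)  →  g(pair(pair(pair(b, b), pair(g(pair(b, c), c), c)), g(pair(c, c), c)), c)   [R4 at 1.1.1]
2. g(pair(pair(pair(b, b), pair(g(pair(b, c), c), c)), g(pair(c, c), c)), c)  →  g(pair(pair(pair(b, b), pair(b, c)), g(pair(c, c), c)), c)   [R6 at 1.1.2.1]
3. g(pair(pair(pair(b, b), pair(b, c)), g(pair(c, c), c)), c)  →  g(pair(pair(pair(b, b), pair(b, c)), c), c)   [R6 at 1.2]
4. g(pair(pair(pair(b, b), pair(b, c)), c), c)  →  pair(pair(b, b), pair(b, c))   [R6 at ε]

pair(pair(b, b), pair(b, c))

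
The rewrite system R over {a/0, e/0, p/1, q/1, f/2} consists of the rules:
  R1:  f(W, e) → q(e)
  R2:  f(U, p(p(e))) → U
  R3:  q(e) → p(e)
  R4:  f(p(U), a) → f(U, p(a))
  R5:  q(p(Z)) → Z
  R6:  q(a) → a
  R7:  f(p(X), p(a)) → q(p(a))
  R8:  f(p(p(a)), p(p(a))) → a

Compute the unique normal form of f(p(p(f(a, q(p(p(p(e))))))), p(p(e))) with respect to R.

p(p(a))

1. f(p(p(f(a, q(p(p(p(e))))))), p(p(e)))  →  p(p(f(a, q(p(p(p(e)))))))   [R2 at ε]
2. p(p(f(a, q(p(p(p(e)))))))  →  p(p(f(a, p(p(e)))))   [R5 at 1.1.2]
3. p(p(f(a, p(p(e)))))  →  p(p(a))   [R2 at 1.1]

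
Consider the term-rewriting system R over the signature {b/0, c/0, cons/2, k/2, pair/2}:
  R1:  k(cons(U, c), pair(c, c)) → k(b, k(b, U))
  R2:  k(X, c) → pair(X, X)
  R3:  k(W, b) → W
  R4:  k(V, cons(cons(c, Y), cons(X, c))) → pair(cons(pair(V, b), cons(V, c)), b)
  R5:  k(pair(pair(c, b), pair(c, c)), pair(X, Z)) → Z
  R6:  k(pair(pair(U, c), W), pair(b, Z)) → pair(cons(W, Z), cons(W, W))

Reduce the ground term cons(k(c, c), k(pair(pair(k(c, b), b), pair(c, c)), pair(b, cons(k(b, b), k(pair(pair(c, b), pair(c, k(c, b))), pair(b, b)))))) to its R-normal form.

1. cons(k(c, c), k(pair(pair(k(c, b), b), pair(c, c)), pair(b, cons(k(b, b), k(pair(pair(c, b), pair(c, k(c, b))), pair(b, b))))))  →  cons(pair(c, c), k(pair(pair(k(c, b), b), pair(c, c)), pair(b, cons(k(b, b), k(pair(pair(c, b), pair(c, k(c, b))), pair(b, b))))))   [R2 at 1]
2. cons(pair(c, c), k(pair(pair(k(c, b), b), pair(c, c)), pair(b, cons(k(b, b), k(pair(pair(c, b), pair(c, k(c, b))), pair(b, b))))))  →  cons(pair(c, c), k(pair(pair(c, b), pair(c, c)), pair(b, cons(k(b, b), k(pair(pair(c, b), pair(c, k(c, b))), pair(b, b))))))   [R3 at 2.1.1.1]
3. cons(pair(c, c), k(pair(pair(c, b), pair(c, c)), pair(b, cons(k(b, b), k(pair(pair(c, b), pair(c, k(c, b))), pair(b, b))))))  →  cons(pair(c, c), cons(k(b, b), k(pair(pair(c, b), pair(c, k(c, b))), pair(b, b))))   [R5 at 2]
4. cons(pair(c, c), cons(k(b, b), k(pair(pair(c, b), pair(c, k(c, b))), pair(b, b))))  →  cons(pair(c, c), cons(b, k(pair(pair(c, b), pair(c, k(c, b))), pair(b, b))))   [R3 at 2.1]
5. cons(pair(c, c), cons(b, k(pair(pair(c, b), pair(c, k(c, b))), pair(b, b))))  →  cons(pair(c, c), cons(b, k(pair(pair(c, b), pair(c, c)), pair(b, b))))   [R3 at 2.2.1.2.2]
6. cons(pair(c, c), cons(b, k(pair(pair(c, b), pair(c, c)), pair(b, b))))  →  cons(pair(c, c), cons(b, b))   [R5 at 2.2]

cons(pair(c, c), cons(b, b))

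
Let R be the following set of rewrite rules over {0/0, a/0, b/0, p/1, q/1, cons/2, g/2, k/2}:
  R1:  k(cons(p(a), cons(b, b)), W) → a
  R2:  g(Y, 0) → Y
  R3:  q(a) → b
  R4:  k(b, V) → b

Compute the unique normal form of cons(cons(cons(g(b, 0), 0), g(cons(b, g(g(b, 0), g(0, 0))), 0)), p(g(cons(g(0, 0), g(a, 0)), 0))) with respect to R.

cons(cons(cons(b, 0), cons(b, b)), p(cons(0, a)))

1. cons(cons(cons(g(b, 0), 0), g(cons(b, g(g(b, 0), g(0, 0))), 0)), p(g(cons(g(0, 0), g(a, 0)), 0)))  →  cons(cons(cons(b, 0), g(cons(b, g(g(b, 0), g(0, 0))), 0)), p(g(cons(g(0, 0), g(a, 0)), 0)))   [R2 at 1.1.1]
2. cons(cons(cons(b, 0), g(cons(b, g(g(b, 0), g(0, 0))), 0)), p(g(cons(g(0, 0), g(a, 0)), 0)))  →  cons(cons(cons(b, 0), cons(b, g(g(b, 0), g(0, 0)))), p(g(cons(g(0, 0), g(a, 0)), 0)))   [R2 at 1.2]
3. cons(cons(cons(b, 0), cons(b, g(g(b, 0), g(0, 0)))), p(g(cons(g(0, 0), g(a, 0)), 0)))  →  cons(cons(cons(b, 0), cons(b, g(b, g(0, 0)))), p(g(cons(g(0, 0), g(a, 0)), 0)))   [R2 at 1.2.2.1]
4. cons(cons(cons(b, 0), cons(b, g(b, g(0, 0)))), p(g(cons(g(0, 0), g(a, 0)), 0)))  →  cons(cons(cons(b, 0), cons(b, g(b, 0))), p(g(cons(g(0, 0), g(a, 0)), 0)))   [R2 at 1.2.2.2]
5. cons(cons(cons(b, 0), cons(b, g(b, 0))), p(g(cons(g(0, 0), g(a, 0)), 0)))  →  cons(cons(cons(b, 0), cons(b, b)), p(g(cons(g(0, 0), g(a, 0)), 0)))   [R2 at 1.2.2]
6. cons(cons(cons(b, 0), cons(b, b)), p(g(cons(g(0, 0), g(a, 0)), 0)))  →  cons(cons(cons(b, 0), cons(b, b)), p(cons(g(0, 0), g(a, 0))))   [R2 at 2.1]
7. cons(cons(cons(b, 0), cons(b, b)), p(cons(g(0, 0), g(a, 0))))  →  cons(cons(cons(b, 0), cons(b, b)), p(cons(0, g(a, 0))))   [R2 at 2.1.1]
8. cons(cons(cons(b, 0), cons(b, b)), p(cons(0, g(a, 0))))  →  cons(cons(cons(b, 0), cons(b, b)), p(cons(0, a)))   [R2 at 2.1.2]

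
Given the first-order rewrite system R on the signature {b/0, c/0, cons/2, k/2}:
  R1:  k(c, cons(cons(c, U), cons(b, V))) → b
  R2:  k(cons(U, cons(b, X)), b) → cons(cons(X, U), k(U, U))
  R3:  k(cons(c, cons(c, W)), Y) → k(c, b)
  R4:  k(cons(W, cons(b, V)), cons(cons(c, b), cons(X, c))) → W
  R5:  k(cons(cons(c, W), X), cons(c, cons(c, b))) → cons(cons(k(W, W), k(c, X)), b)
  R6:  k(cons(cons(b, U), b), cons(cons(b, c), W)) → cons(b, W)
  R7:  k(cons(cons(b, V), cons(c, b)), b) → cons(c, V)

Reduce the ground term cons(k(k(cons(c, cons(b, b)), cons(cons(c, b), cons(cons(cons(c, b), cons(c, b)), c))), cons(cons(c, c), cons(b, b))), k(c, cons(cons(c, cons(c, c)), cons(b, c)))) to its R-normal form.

1. cons(k(k(cons(c, cons(b, b)), cons(cons(c, b), cons(cons(cons(c, b), cons(c, b)), c))), cons(cons(c, c), cons(b, b))), k(c, cons(cons(c, cons(c, c)), cons(b, c))))  →  cons(k(c, cons(cons(c, c), cons(b, b))), k(c, cons(cons(c, cons(c, c)), cons(b, c))))   [R4 at 1.1]
2. cons(k(c, cons(cons(c, c), cons(b, b))), k(c, cons(cons(c, cons(c, c)), cons(b, c))))  →  cons(b, k(c, cons(cons(c, cons(c, c)), cons(b, c))))   [R1 at 1]
3. cons(b, k(c, cons(cons(c, cons(c, c)), cons(b, c))))  →  cons(b, b)   [R1 at 2]

cons(b, b)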